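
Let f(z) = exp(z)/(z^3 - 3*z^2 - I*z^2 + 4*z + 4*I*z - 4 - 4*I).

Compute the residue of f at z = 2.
Write f(z) = P(z)/Q(z) with P(z) = exp(z) and Q(z) = z^3 - 3*z^2 - I*z^2 + 4*z + 4*I*z - 4 - 4*I.
The denominator factors as Q(z) = (z - 1 + I)*(z - 2*I)*(z - 2), so z = 2 is a simple zero of Q and P is analytic there; z = 2 is therefore a simple pole and
  Res(f, z₀) = P(z₀)/Q'(z₀).

Q'(z) = 3*z^2 - 6*z - 2*I*z + 4 + 4*I, so Q'(2) = 4.
P(2) = exp(2).

Res(f, 2) = (exp(2))/(4) = exp(2)/4

Final answer: exp(2)/4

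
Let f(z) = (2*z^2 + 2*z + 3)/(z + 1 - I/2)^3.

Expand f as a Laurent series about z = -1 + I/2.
Put w = z - (-1 + I/2), i.e. z = w - 1 + I/2. The denominator is w^3, so it suffices to rewrite the numerator in powers of w.

P(z) = 2*z^2 + 2*z + 3
P(w - 1 + I/2) = 5/2 - I + (-2 + 2*I)*w + 2*w^2

Dividing each term by w^3:
  f = (5/2 - I)/w^3 + (-2 + 2*I)/w^2 + 2/w

Substituting back w = z + 1 - I/2:
  f(z) = (5/2 - I)/(z + 1 - I/2)^3 + (-2 + 2*I)/(z + 1 - I/2)^2 + 2/(z + 1 - I/2)

The series is finite because the numerator is a polynomial; the negative powers form the principal part, and the coefficient of 1/(z + 1 - I/2) gives Res(f, -1 + I/2) = 2.

Final answer: (5/2 - I)/(z + 1 - I/2)^3 + (-2 + 2*I)/(z + 1 - I/2)^2 + 2/(z + 1 - I/2)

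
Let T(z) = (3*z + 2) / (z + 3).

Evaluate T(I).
9/10 + 7*I/10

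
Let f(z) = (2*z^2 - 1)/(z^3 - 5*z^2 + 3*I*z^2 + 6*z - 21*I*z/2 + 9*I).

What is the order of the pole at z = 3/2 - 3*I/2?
Factor the denominator:
  z^3 - 5*z^2 + 3*I*z^2 + 6*z - 21*I*z/2 + 9*I = (z - 3/2 + 3*I/2)^2*(z - 2)

The numerator P(z) = 2*z^2 - 1 has P(3/2 - 3*I/2) = -1 - 9*I ≠ 0, so no factor of (z - 3/2 + 3*I/2) cancels.
Near z = 3/2 - 3*I/2 we can therefore write f(z) = g(z)/(z - 3/2 + 3*I/2)^2 with g analytic at 3/2 - 3*I/2 and g(3/2 - 3*I/2) ≠ 0 (g is the numerator divided by the remaining denominator factors).

Hence z = 3/2 - 3*I/2 is a pole of order 2.

Final answer: 2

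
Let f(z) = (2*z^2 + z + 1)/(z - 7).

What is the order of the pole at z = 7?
1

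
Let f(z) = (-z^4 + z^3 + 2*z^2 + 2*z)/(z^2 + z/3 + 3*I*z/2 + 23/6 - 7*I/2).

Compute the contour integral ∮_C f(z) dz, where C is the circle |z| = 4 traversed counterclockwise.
By the residue theorem, ∮_C f(z) dz = 2πi · (sum of the residues of f at the poles inside |z| = 4).

The denominator factors as (z - 2/3 - 3*I/2)*(z + 1 + 3*I), so the singularities of f are simple poles at z = 2/3 + 3*I/2, z = -1 - 3*I.
  |2/3 + 3*I/2|² = 97/36 < 16 = 4², so this pole is inside the contour.
  |-1 - 3*I|² = 10 < 16 = 4², so this pole is inside the contour.

With P(z) = -z^4 + z^3 + 2*z^2 + 2*z and Q(z) = z^2 + z/3 + 3*I*z/2 + 23/6 - 7*I/2, each pole is simple, so Res(f, z₀) = P(z₀)/Q'(z₀) with Q'(z) = 2*z + 1/3 + 3*I/2.
  Res(f, 2/3 + 3*I/2) = P(2/3 + 3*I/2)/Q'(2/3 + 3*I/2) = (-7441/1296 + 925*I/72)/(5/3 + 9*I/2) = 93785/44766 + 40823*I/19896
  Res(f, -1 - 3*I) = P(-1 - 3*I)/Q'(-1 - 3*I) = (-20 + 120*I)/(-5/3 - 9*I/2) = -18240/829 - 10440*I/829

Sum of residues inside C: -1075/54 - 253*I/24
∮_C f(z) dz = 2πi · (-1075/54 - 253*I/24) = pi*(253/12 - 1075*I/27)

Final answer: pi*(253/12 - 1075*I/27)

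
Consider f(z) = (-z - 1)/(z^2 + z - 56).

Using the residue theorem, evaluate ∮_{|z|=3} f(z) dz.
By the residue theorem, ∮_C f(z) dz = 2πi · (sum of the residues of f at the poles inside |z| = 3).

The denominator factors as (z + 8)*(z - 7), so the singularities of f are simple poles at z = -8, z = 7.
  |-8|² = 64 > 9 = 3², so this pole is outside the contour.
  |7|² = 49 > 9 = 3², so this pole is outside the contour.

No pole lies inside the contour, so f is analytic on and inside C and the integral is 0 (Cauchy's theorem).

Final answer: 0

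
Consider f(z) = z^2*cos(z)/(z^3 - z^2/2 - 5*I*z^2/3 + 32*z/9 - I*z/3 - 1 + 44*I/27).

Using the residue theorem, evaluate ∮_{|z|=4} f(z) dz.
By the residue theorem, ∮_C f(z) dz = 2πi · (sum of the residues of f at the poles inside |z| = 4).

The denominator factors as (z - 1/3 - 3*I)*(z + 1/3 + I)*(z - 1/2 + I/3), so the singularities of f are simple poles at z = 1/3 + 3*I, z = -1/3 - I, z = 1/2 - I/3.
  |1/3 + 3*I|² = 82/9 < 16 = 4², so this pole is inside the contour.
  |-1/3 - I|² = 10/9 < 16 = 4², so this pole is inside the contour.
  |1/2 - I/3|² = 13/36 < 16 = 4², so this pole is inside the contour.

With P(z) = z^2*cos(z) and Q(z) = z^3 - z^2/2 - 5*I*z^2/3 + 32*z/9 - I*z/3 - 1 + 44*I/27, each pole is simple, so Res(f, z₀) = P(z₀)/Q'(z₀) with Q'(z) = 3*z^2 - z - 10*I*z/3 + 32/9 - I/3.
  Res(f, 1/3 + 3*I) = P(1/3 + 3*I)/Q'(1/3 + 3*I) = ((-80/9 + 2*I)*cos(1/3 + 3*I))/(-121/9 + 14*I/9) = (9932/14837 - 1058*I/14837)*cos(1/3 + 3*I)
  Res(f, -1/3 - I) = P(-1/3 - I)/Q'(-1/3 - I) = ((-8/9 + 2*I/3)*cos(1/3 + I))/(-19/9 + 34*I/9) = (356/1517 + 158*I/1517)*cos(1/3 + I)
  Res(f, 1/2 - I/3) = P(1/2 - I/3)/Q'(1/2 - I/3) = ((5/36 - I/3)*cos(1/2 - I/3))/(85/36 - 8*I/3) = (1577/16441 - 540*I/16441)*cos(1/2 - I/3)

Sum of residues inside C: (9932/14837 - 1058*I/14837)*cos(1/3 + 3*I) + (1577/16441 - 540*I/16441)*cos(1/2 - I/3) + (356/1517 + 158*I/1517)*cos(1/3 + I)
∮_C f(z) dz = 2πi · ((9932/14837 - 1058*I/14837)*cos(1/3 + 3*I) + (1577/16441 - 540*I/16441)*cos(1/2 - I/3) + (356/1517 + 158*I/1517)*cos(1/3 + I)) = pi*(1080/16441 + 3154*I/16441)*cos(1/2 - I/3) + pi*(-316/1517 + 712*I/1517)*cos(1/3 + I) + pi*(2116/14837 + 19864*I/14837)*cos(1/3 + 3*I)

Final answer: pi*(1080/16441 + 3154*I/16441)*cos(1/2 - I/3) + pi*(-316/1517 + 712*I/1517)*cos(1/3 + I) + pi*(2116/14837 + 19864*I/14837)*cos(1/3 + 3*I)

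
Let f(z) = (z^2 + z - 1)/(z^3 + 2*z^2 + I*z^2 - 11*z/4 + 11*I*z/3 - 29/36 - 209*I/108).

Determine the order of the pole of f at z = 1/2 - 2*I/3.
Factor the denominator:
  z^3 + 2*z^2 + I*z^2 - 11*z/4 + 11*I*z/3 - 29/36 - 209*I/108 = (z - 1/2 + 2*I/3)^2*(z + 3 - I/3)

The numerator P(z) = z^2 + z - 1 has P(1/2 - 2*I/3) = -25/36 - 4*I/3 ≠ 0, so no factor of (z - 1/2 + 2*I/3) cancels.
Near z = 1/2 - 2*I/3 we can therefore write f(z) = g(z)/(z - 1/2 + 2*I/3)^2 with g analytic at 1/2 - 2*I/3 and g(1/2 - 2*I/3) ≠ 0 (g is the numerator divided by the remaining denominator factors).

Hence z = 1/2 - 2*I/3 is a pole of order 2.

Final answer: 2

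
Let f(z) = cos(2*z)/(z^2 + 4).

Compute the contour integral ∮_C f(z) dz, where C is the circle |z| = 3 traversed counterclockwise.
By the residue theorem, ∮_C f(z) dz = 2πi · (sum of the residues of f at the poles inside |z| = 3).

The denominator factors as (z - 2*I)*(z + 2*I), so the singularities of f are simple poles at z = 2*I, z = -2*I.
  |2*I|² = 4 < 9 = 3², so this pole is inside the contour.
  |-2*I|² = 4 < 9 = 3², so this pole is inside the contour.

With P(z) = cos(2*z) and Q(z) = z^2 + 4, each pole is simple, so Res(f, z₀) = P(z₀)/Q'(z₀) with Q'(z) = 2*z.
  Res(f, 2*I) = P(2*I)/Q'(2*I) = (cosh(4))/(4*I) = -I*cosh(4)/4
  Res(f, -2*I) = P(-2*I)/Q'(-2*I) = (cosh(4))/(-4*I) = I*cosh(4)/4

Sum of residues inside C: 0
∮_C f(z) dz = 2πi · (0) = 0

Final answer: 0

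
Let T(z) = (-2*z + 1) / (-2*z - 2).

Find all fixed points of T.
T(z) = z means -2*z + 1 = z*(-2*z - 2), i.e.
  -2*z^2 - 1 = 0.
Discriminant: (0)^2 - 4*(-2)*(-1) = -8, so the roots are complex conjugates.
  z = (0 ± I*sqrt(8))/(2*(-2))
Fixed points: {-sqrt(2)*I/2, sqrt(2)*I/2}

Final answer: {-sqrt(2)*I/2, sqrt(2)*I/2}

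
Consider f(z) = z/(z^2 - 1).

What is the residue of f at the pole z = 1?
1/2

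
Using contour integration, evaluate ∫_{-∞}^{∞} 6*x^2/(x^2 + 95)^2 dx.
Let f(z) = 6*z^2/(z^2 + 95)^2. The denominator has no real zeros and deg Q - deg P = 2 ≥ 2, so the integral of f over the upper semicircle |z| = R tends to 0 as R → ∞. Closing the contour in the upper half-plane,
  ∫_{-∞}^{∞} f(x) dx = 2πi · Σ Res(f, z_k)  over the poles with Im z_k > 0.

Zeros of the denominator: z^2 + 95 = 0 gives z = ±sqrt(95)*I.
Upper half-plane: z = sqrt(95)*I (a pole of order 2).

Write f(z) = g(z)/(z - sqrt(95)*I)^2 with g(z) = 6*z^2/(z + sqrt(95)*I)^2. For a double pole, Res(f, z₀) = g'(z₀):
  g'(z) = 12*sqrt(95)*I*z/(z + sqrt(95)*I)^3
  Res(f, sqrt(95)*I) = g'(sqrt(95)*I) = -3*sqrt(95)*I/190

∫_{-∞}^{∞} f(x) dx = 2πi · (-3*sqrt(95)*I/190) = 3*sqrt(95)*pi/95

Final answer: 3*sqrt(95)*pi/95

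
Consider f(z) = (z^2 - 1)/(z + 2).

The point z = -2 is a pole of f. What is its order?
Factor the denominator:
  z + 2 = (z + 2)

The numerator P(z) = z^2 - 1 has P(-2) = 3 ≠ 0, so no factor of (z + 2) cancels.
Near z = -2 we can therefore write f(z) = g(z)/(z + 2) with g analytic at -2 and g(-2) ≠ 0 (g is just the numerator).

Hence z = -2 is a pole of order 1.

Final answer: 1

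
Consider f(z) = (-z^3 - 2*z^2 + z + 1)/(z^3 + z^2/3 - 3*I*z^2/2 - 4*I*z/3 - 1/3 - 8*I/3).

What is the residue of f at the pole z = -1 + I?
Write f(z) = P(z)/Q(z) with P(z) = -z^3 - 2*z^2 + z + 1 and Q(z) = z^3 + z^2/3 - 3*I*z^2/2 - 4*I*z/3 - 1/3 - 8*I/3.
The denominator factors as Q(z) = (z + 1 - I)*(z - 1 - 3*I/2)*(z + 1/3 + I), so z = -1 + I is a simple zero of Q and P is analytic there; z = -1 + I is therefore a simple pole and
  Res(f, z₀) = P(z₀)/Q'(z₀).

Q'(z) = 3*z^2 + 2*z/3 - 3*I*z - 4*I/3, so Q'(-1 + I) = 7/3 - 11*I/3.
P(-1 + I) = -2 + 3*I.

Res(f, -1 + I) = (-2 + 3*I)/(7/3 - 11*I/3) = -141/170 - 3*I/170

Final answer: -141/170 - 3*I/170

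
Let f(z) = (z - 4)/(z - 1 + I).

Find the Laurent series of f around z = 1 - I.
Put w = z - (1 - I), i.e. z = w + 1 - I. The denominator is w, so it suffices to rewrite the numerator in powers of w.

P(z) = z - 4
P(w + 1 - I) = -3 - I + w

Dividing each term by w:
  f = (-3 - I)/w + 1

Substituting back w = z - 1 + I:
  f(z) = (-3 - I)/(z - 1 + I) + 1

The series is finite because the numerator is a polynomial; the negative powers form the principal part, and the coefficient of 1/(z - 1 + I) gives Res(f, 1 - I) = -3 - I.

Final answer: (-3 - I)/(z - 1 + I) + 1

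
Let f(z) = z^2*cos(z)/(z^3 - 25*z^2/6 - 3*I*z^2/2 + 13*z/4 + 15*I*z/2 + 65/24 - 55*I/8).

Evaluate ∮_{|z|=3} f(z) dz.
By the residue theorem, ∮_C f(z) dz = 2πi · (sum of the residues of f at the poles inside |z| = 3).

The denominator factors as (z + 1/3 - 3*I/2)*(z - 3/2 - I/2)*(z - 3 + I/2), so the singularities of f are simple poles at z = -1/3 + 3*I/2, z = 3/2 + I/2, z = 3 - I/2.
  |-1/3 + 3*I/2|² = 85/36 < 9 = 3², so this pole is inside the contour.
  |3/2 + I/2|² = 5/2 < 9 = 3², so this pole is inside the contour.
  |3 - I/2|² = 37/4 > 9 = 3², so this pole is outside the contour.

With P(z) = z^2*cos(z) and Q(z) = z^3 - 25*z^2/6 - 3*I*z^2/2 + 13*z/4 + 15*I*z/2 + 65/24 - 55*I/8, each pole is simple, so Res(f, z₀) = P(z₀)/Q'(z₀) with Q'(z) = 3*z^2 - 25*z/3 - 3*I*z + 13/4 + 15*I/2.
  Res(f, -1/3 + 3*I/2) = P(-1/3 + 3*I/2)/Q'(-1/3 + 3*I/2) = ((-77/36 - I)*cos(1/3 - 3*I/2))/(37/9 - 7*I) = (-581/21352 - 6183*I/21352)*cos(1/3 - 3*I/2)
  Res(f, 3/2 + I/2) = P(3/2 + I/2)/Q'(3/2 + I/2) = ((2 + 3*I/2)*cos(3/2 + I/2))/(-7/4 + 10*I/3) = (216/2041 - 1338*I/2041)*cos(3/2 + I/2)

Sum of residues inside C: (-581/21352 - 6183*I/21352)*cos(1/3 - 3*I/2) + (216/2041 - 1338*I/2041)*cos(3/2 + I/2)
∮_C f(z) dz = 2πi · ((-581/21352 - 6183*I/21352)*cos(1/3 - 3*I/2) + (216/2041 - 1338*I/2041)*cos(3/2 + I/2)) = pi*(2676/2041 + 432*I/2041)*cos(3/2 + I/2) + pi*(6183/10676 - 581*I/10676)*cos(1/3 - 3*I/2)

Final answer: pi*(2676/2041 + 432*I/2041)*cos(3/2 + I/2) + pi*(6183/10676 - 581*I/10676)*cos(1/3 - 3*I/2)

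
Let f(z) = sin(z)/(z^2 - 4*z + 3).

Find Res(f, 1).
-sin(1)/2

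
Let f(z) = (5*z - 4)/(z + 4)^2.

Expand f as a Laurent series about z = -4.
-24/(z + 4)^2 + 5/(z + 4)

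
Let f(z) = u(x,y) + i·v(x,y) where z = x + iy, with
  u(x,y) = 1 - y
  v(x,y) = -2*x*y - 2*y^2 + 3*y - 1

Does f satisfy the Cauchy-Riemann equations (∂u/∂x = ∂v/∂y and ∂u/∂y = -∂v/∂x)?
∂u/∂x = 0
∂v/∂y = -2*x - 4*y + 3
∂u/∂y = -1
∂v/∂x = -2*y
∂u/∂x ≠ ∂v/∂y and ∂u/∂y ≠ -∂v/∂x; the Cauchy-Riemann equations are not satisfied, so f is not analytic.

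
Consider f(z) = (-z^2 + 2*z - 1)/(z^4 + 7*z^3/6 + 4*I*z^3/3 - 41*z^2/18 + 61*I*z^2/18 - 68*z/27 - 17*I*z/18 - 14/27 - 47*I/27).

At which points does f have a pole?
{-2 + I/3, -2/3, 1/2 - I, 1 - 2*I/3}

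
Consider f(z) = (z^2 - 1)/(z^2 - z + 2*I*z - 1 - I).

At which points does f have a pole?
{-I, 1 - I}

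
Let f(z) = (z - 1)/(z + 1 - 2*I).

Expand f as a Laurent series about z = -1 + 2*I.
Put w = z - (-1 + 2*I), i.e. z = w - 1 + 2*I. The denominator is w, so it suffices to rewrite the numerator in powers of w.

P(z) = z - 1
P(w - 1 + 2*I) = -2 + 2*I + w

Dividing each term by w:
  f = (-2 + 2*I)/w + 1

Substituting back w = z + 1 - 2*I:
  f(z) = (-2 + 2*I)/(z + 1 - 2*I) + 1

The series is finite because the numerator is a polynomial; the negative powers form the principal part, and the coefficient of 1/(z + 1 - 2*I) gives Res(f, -1 + 2*I) = -2 + 2*I.

Final answer: (-2 + 2*I)/(z + 1 - 2*I) + 1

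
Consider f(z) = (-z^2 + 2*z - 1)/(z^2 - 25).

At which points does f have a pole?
The singularities of f are the zeros of the denominator. Factoring,
  z^2 - 25 = (z - 5)*(z + 5)
so the candidates are z = 5, z = -5.

Check the numerator P(z) = -z^2 + 2*z - 1 at each one:
  P(5) = -16 ≠ 0, so z = 5 is a (simple) pole.
  P(-5) = -36 ≠ 0, so z = -5 is a (simple) pole.

Poles of f: {-5, 5}

Final answer: {-5, 5}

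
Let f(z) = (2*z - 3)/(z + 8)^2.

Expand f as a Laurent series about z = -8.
Put w = z - (-8), i.e. z = w - 8. The denominator is w^2, so it suffices to rewrite the numerator in powers of w.

P(z) = 2*z - 3
P(w - 8) = -19 + 2*w

Dividing each term by w^2:
  f = -19/w^2 + 2/w

Substituting back w = z + 8:
  f(z) = -19/(z + 8)^2 + 2/(z + 8)

The series is finite because the numerator is a polynomial; the negative powers form the principal part, and the coefficient of 1/(z + 8) gives Res(f, -8) = 2.

Final answer: -19/(z + 8)^2 + 2/(z + 8)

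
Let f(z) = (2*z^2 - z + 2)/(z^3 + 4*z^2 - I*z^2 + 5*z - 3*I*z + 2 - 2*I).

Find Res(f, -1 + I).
Write f(z) = P(z)/Q(z) with P(z) = 2*z^2 - z + 2 and Q(z) = z^3 + 4*z^2 - I*z^2 + 5*z - 3*I*z + 2 - 2*I.
The denominator factors as Q(z) = (z + 1)*(z + 1 - I)*(z + 2), so z = -1 + I is a simple zero of Q and P is analytic there; z = -1 + I is therefore a simple pole and
  Res(f, z₀) = P(z₀)/Q'(z₀).

Q'(z) = 3*z^2 + 8*z - 2*I*z + 5 - 3*I, so Q'(-1 + I) = -1 + I.
P(-1 + I) = 3 - 5*I.

Res(f, -1 + I) = (3 - 5*I)/(-1 + I) = -4 + I

Final answer: -4 + I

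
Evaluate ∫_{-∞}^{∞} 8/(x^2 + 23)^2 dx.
Let f(z) = 8/(z^2 + 23)^2. The denominator has no real zeros and deg Q - deg P = 4 ≥ 2, so the integral of f over the upper semicircle |z| = R tends to 0 as R → ∞. Closing the contour in the upper half-plane,
  ∫_{-∞}^{∞} f(x) dx = 2πi · Σ Res(f, z_k)  over the poles with Im z_k > 0.

Zeros of the denominator: z^2 + 23 = 0 gives z = ±sqrt(23)*I.
Upper half-plane: z = sqrt(23)*I (a pole of order 2).

Write f(z) = g(z)/(z - sqrt(23)*I)^2 with g(z) = 8/(z + sqrt(23)*I)^2. For a double pole, Res(f, z₀) = g'(z₀):
  g'(z) = -16/(z + sqrt(23)*I)^3
  Res(f, sqrt(23)*I) = g'(sqrt(23)*I) = -2*sqrt(23)*I/529

∫_{-∞}^{∞} f(x) dx = 2πi · (-2*sqrt(23)*I/529) = 4*sqrt(23)*pi/529

Final answer: 4*sqrt(23)*pi/529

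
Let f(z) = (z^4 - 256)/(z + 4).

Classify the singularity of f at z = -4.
removable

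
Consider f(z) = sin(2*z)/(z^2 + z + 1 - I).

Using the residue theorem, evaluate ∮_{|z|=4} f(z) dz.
By the residue theorem, ∮_C f(z) dz = 2πi · (sum of the residues of f at the poles inside |z| = 4).

The denominator factors as (z + 1 + I)*(z - I), so the singularities of f are simple poles at z = -1 - I, z = I.
  |-1 - I|² = 2 < 16 = 4², so this pole is inside the contour.
  |I|² = 1 < 16 = 4², so this pole is inside the contour.

With P(z) = sin(2*z) and Q(z) = z^2 + z + 1 - I, each pole is simple, so Res(f, z₀) = P(z₀)/Q'(z₀) with Q'(z) = 2*z + 1.
  Res(f, -1 - I) = P(-1 - I)/Q'(-1 - I) = (-sin(2 + 2*I))/(-1 - 2*I) = (1/5 - 2*I/5)*sin(2 + 2*I)
  Res(f, I) = P(I)/Q'(I) = (I*sinh(2))/(1 + 2*I) = (2/5 + I/5)*sinh(2)

Sum of residues inside C: (1/5 - 2*I/5)*sin(2 + 2*I) + (2/5 + I/5)*sinh(2)
∮_C f(z) dz = 2πi · ((1/5 - 2*I/5)*sin(2 + 2*I) + (2/5 + I/5)*sinh(2)) = pi*(4/5 + 2*I/5)*sin(2 + 2*I) + pi*(-2/5 + 4*I/5)*sinh(2)

Final answer: pi*(4/5 + 2*I/5)*sin(2 + 2*I) + pi*(-2/5 + 4*I/5)*sinh(2)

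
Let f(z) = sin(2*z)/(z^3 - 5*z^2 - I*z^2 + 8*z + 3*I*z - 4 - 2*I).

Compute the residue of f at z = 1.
(1/2 - I/2)*sin(2)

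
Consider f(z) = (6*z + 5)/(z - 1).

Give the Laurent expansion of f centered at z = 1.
Put w = z - (1), i.e. z = w + 1. The denominator is w, so it suffices to rewrite the numerator in powers of w.

P(z) = 6*z + 5
P(w + 1) = 11 + 6*w

Dividing each term by w:
  f = 11/w + 6

Substituting back w = z - 1:
  f(z) = 11/(z - 1) + 6

The series is finite because the numerator is a polynomial; the negative powers form the principal part, and the coefficient of 1/(z - 1) gives Res(f, 1) = 11.

Final answer: 11/(z - 1) + 6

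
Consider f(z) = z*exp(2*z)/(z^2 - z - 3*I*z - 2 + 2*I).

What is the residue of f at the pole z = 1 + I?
Write f(z) = P(z)/Q(z) with P(z) = z*exp(2*z) and Q(z) = z^2 - z - 3*I*z - 2 + 2*I.
The denominator factors as Q(z) = (z - 1 - I)*(z - 2*I), so z = 1 + I is a simple zero of Q and P is analytic there; z = 1 + I is therefore a simple pole and
  Res(f, z₀) = P(z₀)/Q'(z₀).

Q'(z) = 2*z - 1 - 3*I, so Q'(1 + I) = 1 - I.
P(1 + I) = (1 + I)*exp(2 + 2*I).

Res(f, 1 + I) = ((1 + I)*exp(2 + 2*I))/(1 - I) = I*exp(2 + 2*I)

Final answer: I*exp(2 + 2*I)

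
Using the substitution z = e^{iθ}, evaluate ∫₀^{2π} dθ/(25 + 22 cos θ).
2*sqrt(141)*pi/141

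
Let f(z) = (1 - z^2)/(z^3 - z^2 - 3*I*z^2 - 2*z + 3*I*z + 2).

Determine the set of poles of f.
The singularities of f are the zeros of the denominator. Factoring,
  z^3 - z^2 - 3*I*z^2 - 2*z + 3*I*z + 2 = (z - I)*(z - 1)*(z - 2*I)
so the candidates are z = I, z = 1, z = 2*I.

Check the numerator P(z) = 1 - z^2 at each one:
  P(I) = 2 ≠ 0, so z = I is a (simple) pole.
  P(1) = 0, so the factor (z - 1) cancels and z = 1 is only a removable singularity, not a pole.
  P(2*I) = 5 ≠ 0, so z = 2*I is a (simple) pole.

Poles of f: {I, 2*I}

Final answer: {I, 2*I}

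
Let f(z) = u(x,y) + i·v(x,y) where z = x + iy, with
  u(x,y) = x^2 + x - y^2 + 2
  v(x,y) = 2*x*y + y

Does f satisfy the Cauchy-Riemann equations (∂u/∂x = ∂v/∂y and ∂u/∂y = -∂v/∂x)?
∂u/∂x = 2*x + 1
∂v/∂y = 2*x + 1
∂u/∂y = -2*y
∂v/∂x = 2*y
∂u/∂x = ∂v/∂y and ∂u/∂y = -∂v/∂x hold identically; f is analytic.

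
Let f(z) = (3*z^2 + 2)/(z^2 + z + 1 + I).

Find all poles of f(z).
{-1 + I, -I}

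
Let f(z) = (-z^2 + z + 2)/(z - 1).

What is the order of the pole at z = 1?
1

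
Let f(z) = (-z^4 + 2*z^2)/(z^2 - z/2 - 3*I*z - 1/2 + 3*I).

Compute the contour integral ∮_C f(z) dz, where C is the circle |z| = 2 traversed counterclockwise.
By the residue theorem, ∮_C f(z) dz = 2πi · (sum of the residues of f at the poles inside |z| = 2).

The denominator factors as (z + 1/2 - 3*I)*(z - 1), so the singularities of f are simple poles at z = -1/2 + 3*I, z = 1.
  |-1/2 + 3*I|² = 37/4 > 4 = 2², so this pole is outside the contour.
  |1|² = 1 < 4 = 2², so this pole is inside the contour.

With P(z) = -z^4 + 2*z^2 and Q(z) = z^2 - z/2 - 3*I*z - 1/2 + 3*I, each pole is simple, so Res(f, z₀) = P(z₀)/Q'(z₀) with Q'(z) = 2*z - 1/2 - 3*I.
  Res(f, 1) = P(1)/Q'(1) = (1)/(3/2 - 3*I) = 2/15 + 4*I/15

∮_C f(z) dz = 2πi · (2/15 + 4*I/15) = pi*(-8/15 + 4*I/15)

Final answer: pi*(-8/15 + 4*I/15)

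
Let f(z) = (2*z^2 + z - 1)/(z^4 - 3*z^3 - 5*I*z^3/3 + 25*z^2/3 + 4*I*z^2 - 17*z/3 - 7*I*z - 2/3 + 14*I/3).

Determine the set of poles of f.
The singularities of f are the zeros of the denominator. Factoring,
  z^4 - 3*z^3 - 5*I*z^3/3 + 25*z^2/3 + 4*I*z^2 - 17*z/3 - 7*I*z - 2/3 + 14*I/3 = (z - 1)*(z - 1 - 3*I)*(z - 1 + 2*I)*(z - 2*I/3)
so the candidates are z = 1, z = 1 + 3*I, z = 1 - 2*I, z = 2*I/3.

Check the numerator P(z) = 2*z^2 + z - 1 at each one:
  P(1) = 2 ≠ 0, so z = 1 is a (simple) pole.
  P(1 + 3*I) = -16 + 15*I ≠ 0, so z = 1 + 3*I is a (simple) pole.
  P(1 - 2*I) = -6 - 10*I ≠ 0, so z = 1 - 2*I is a (simple) pole.
  P(2*I/3) = -17/9 + 2*I/3 ≠ 0, so z = 2*I/3 is a (simple) pole.

Poles of f: {2*I/3, 1 - 2*I, 1, 1 + 3*I}

Final answer: {2*I/3, 1 - 2*I, 1, 1 + 3*I}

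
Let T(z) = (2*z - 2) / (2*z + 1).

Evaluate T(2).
2/5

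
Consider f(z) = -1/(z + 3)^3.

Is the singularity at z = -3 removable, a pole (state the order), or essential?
Write f(z) = g(z)/(z + 3)^3 with g(z) = -1.
g is entire and g(-3) = -1 ≠ 0, so no factor of (z + 3) cancels: the Laurent expansion of f about z = -3 starts at the power -3, i.e. lim_{z→z₀} (z - z₀)^3 f(z) = -1 is finite and nonzero.
So z = -3 is a pole of order 3.

Final answer: pole of order 3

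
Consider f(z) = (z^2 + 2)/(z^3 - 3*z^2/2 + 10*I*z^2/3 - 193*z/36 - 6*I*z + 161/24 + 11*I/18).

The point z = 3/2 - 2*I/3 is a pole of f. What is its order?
Factor the denominator:
  z^3 - 3*z^2/2 + 10*I*z^2/3 - 193*z/36 - 6*I*z + 161/24 + 11*I/18 = (z - 3/2 + 2*I/3)^2*(z + 3/2 + 2*I)

The numerator P(z) = z^2 + 2 has P(3/2 - 2*I/3) = 137/36 - 2*I ≠ 0, so no factor of (z - 3/2 + 2*I/3) cancels.
Near z = 3/2 - 2*I/3 we can therefore write f(z) = g(z)/(z - 3/2 + 2*I/3)^2 with g analytic at 3/2 - 2*I/3 and g(3/2 - 2*I/3) ≠ 0 (g is the numerator divided by the remaining denominator factors).

Hence z = 3/2 - 2*I/3 is a pole of order 2.

Final answer: 2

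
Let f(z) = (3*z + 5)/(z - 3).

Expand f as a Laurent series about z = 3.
Put w = z - (3), i.e. z = w + 3. The denominator is w, so it suffices to rewrite the numerator in powers of w.

P(z) = 3*z + 5
P(w + 3) = 14 + 3*w

Dividing each term by w:
  f = 14/w + 3

Substituting back w = z - 3:
  f(z) = 14/(z - 3) + 3

The series is finite because the numerator is a polynomial; the negative powers form the principal part, and the coefficient of 1/(z - 3) gives Res(f, 3) = 14.

Final answer: 14/(z - 3) + 3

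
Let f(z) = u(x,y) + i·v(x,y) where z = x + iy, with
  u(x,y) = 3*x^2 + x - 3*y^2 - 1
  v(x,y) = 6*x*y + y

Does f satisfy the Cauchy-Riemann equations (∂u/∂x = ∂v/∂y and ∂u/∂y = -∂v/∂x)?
∂u/∂x = 6*x + 1
∂v/∂y = 6*x + 1
∂u/∂y = -6*y
∂v/∂x = 6*y
∂u/∂x = ∂v/∂y and ∂u/∂y = -∂v/∂x hold identically; f is analytic.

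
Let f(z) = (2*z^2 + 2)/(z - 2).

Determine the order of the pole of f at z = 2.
Factor the denominator:
  z - 2 = (z - 2)

The numerator P(z) = 2*z^2 + 2 has P(2) = 10 ≠ 0, so no factor of (z - 2) cancels.
Near z = 2 we can therefore write f(z) = g(z)/(z - 2) with g analytic at 2 and g(2) ≠ 0 (g is just the numerator).

Hence z = 2 is a pole of order 1.

Final answer: 1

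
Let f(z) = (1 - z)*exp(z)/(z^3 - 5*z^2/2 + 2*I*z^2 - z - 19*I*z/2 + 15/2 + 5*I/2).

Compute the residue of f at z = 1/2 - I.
Write f(z) = P(z)/Q(z) with P(z) = (1 - z)*exp(z) and Q(z) = z^3 - 5*z^2/2 + 2*I*z^2 - z - 19*I*z/2 + 15/2 + 5*I/2.
The denominator factors as Q(z) = (z - 3 - I)*(z - 1/2 + I)*(z + 1 + 2*I), so z = 1/2 - I is a simple zero of Q and P is analytic there; z = 1/2 - I is therefore a simple pole and
  Res(f, z₀) = P(z₀)/Q'(z₀).

Q'(z) = 3*z^2 - 5*z + 4*I*z - 1 - 19*I/2, so Q'(1/2 - I) = -7/4 - 11*I/2.
P(1/2 - I) = (1/2 + I)*exp(1/2 - I).

Res(f, 1/2 - I) = ((1/2 + I)*exp(1/2 - I))/(-7/4 - 11*I/2) = (-102/533 + 16*I/533)*exp(1/2 - I)

Final answer: (-102/533 + 16*I/533)*exp(1/2 - I)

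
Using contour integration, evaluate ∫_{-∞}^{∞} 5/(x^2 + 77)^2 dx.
Let f(z) = 5/(z^2 + 77)^2. The denominator has no real zeros and deg Q - deg P = 4 ≥ 2, so the integral of f over the upper semicircle |z| = R tends to 0 as R → ∞. Closing the contour in the upper half-plane,
  ∫_{-∞}^{∞} f(x) dx = 2πi · Σ Res(f, z_k)  over the poles with Im z_k > 0.

Zeros of the denominator: z^2 + 77 = 0 gives z = ±sqrt(77)*I.
Upper half-plane: z = sqrt(77)*I (a pole of order 2).

Write f(z) = g(z)/(z - sqrt(77)*I)^2 with g(z) = 5/(z + sqrt(77)*I)^2. For a double pole, Res(f, z₀) = g'(z₀):
  g'(z) = -10/(z + sqrt(77)*I)^3
  Res(f, sqrt(77)*I) = g'(sqrt(77)*I) = -5*sqrt(77)*I/23716

∫_{-∞}^{∞} f(x) dx = 2πi · (-5*sqrt(77)*I/23716) = 5*sqrt(77)*pi/11858

Final answer: 5*sqrt(77)*pi/11858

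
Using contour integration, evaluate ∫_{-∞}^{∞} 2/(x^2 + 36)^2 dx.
Let f(z) = 2/(z^2 + 36)^2. The denominator has no real zeros and deg Q - deg P = 4 ≥ 2, so the integral of f over the upper semicircle |z| = R tends to 0 as R → ∞. Closing the contour in the upper half-plane,
  ∫_{-∞}^{∞} f(x) dx = 2πi · Σ Res(f, z_k)  over the poles with Im z_k > 0.

Zeros of the denominator: z^2 + 36 = 0 gives z = ±6*I.
Upper half-plane: z = 6*I (a pole of order 2).

Write f(z) = g(z)/(z - 6*I)^2 with g(z) = 2/(z + 6*I)^2. For a double pole, Res(f, z₀) = g'(z₀):
  g'(z) = -4/(z + 6*I)^3
  Res(f, 6*I) = g'(6*I) = -I/432

∫_{-∞}^{∞} f(x) dx = 2πi · (-I/432) = pi/216

Final answer: pi/216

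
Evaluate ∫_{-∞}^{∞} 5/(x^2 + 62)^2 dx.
Let f(z) = 5/(z^2 + 62)^2. The denominator has no real zeros and deg Q - deg P = 4 ≥ 2, so the integral of f over the upper semicircle |z| = R tends to 0 as R → ∞. Closing the contour in the upper half-plane,
  ∫_{-∞}^{∞} f(x) dx = 2πi · Σ Res(f, z_k)  over the poles with Im z_k > 0.

Zeros of the denominator: z^2 + 62 = 0 gives z = ±sqrt(62)*I.
Upper half-plane: z = sqrt(62)*I (a pole of order 2).

Write f(z) = g(z)/(z - sqrt(62)*I)^2 with g(z) = 5/(z + sqrt(62)*I)^2. For a double pole, Res(f, z₀) = g'(z₀):
  g'(z) = -10/(z + sqrt(62)*I)^3
  Res(f, sqrt(62)*I) = g'(sqrt(62)*I) = -5*sqrt(62)*I/15376

∫_{-∞}^{∞} f(x) dx = 2πi · (-5*sqrt(62)*I/15376) = 5*sqrt(62)*pi/7688

Final answer: 5*sqrt(62)*pi/7688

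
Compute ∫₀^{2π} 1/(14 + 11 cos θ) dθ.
Let J = ∫₀^{2π} dθ/(14 + 11 cos θ).
Put z = e^{iθ}: then cos θ = (z + 1/z)/2, dθ = dz/(iz), and z runs once counterclockwise around |z| = 1:
  J = ∮_{|z|=1} 1/(14 + 11*(z + 1/z)/2) · dz/(iz) = (2/i) ∮_{|z|=1} dz/(11*z^2 + 28*z + 11).
The roots of 11*z^2 + 28*z + 11 are z = (-14 ± sqrt(14^2 - 11^2))/11, with sqrt(75) = 5*sqrt(3); their product is 1, so only z₊ = -14/11 + 5*sqrt(3)/11 lies inside the unit circle (z₋ = -14/11 - 5*sqrt(3)/11 lies outside).
z₊ is a simple zero of q(z) = 11*z^2 + 28*z + 11, so Res(1/q, z₊) = 1/q'(z₊) with q'(z) = 22*z + 28; and q'(z₊) = 11*(z₊ - z₋) = 10*sqrt(3).
Therefore J = (2/i) · 2πi · 1/(10*sqrt(3)) = 2*pi/(5*sqrt(3)) = 2*sqrt(3)*pi/15

Final answer: 2*sqrt(3)*pi/15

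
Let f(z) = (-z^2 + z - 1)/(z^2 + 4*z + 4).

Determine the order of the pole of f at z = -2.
Factor the denominator:
  z^2 + 4*z + 4 = (z + 2)^2

The numerator P(z) = -z^2 + z - 1 has P(-2) = -7 ≠ 0, so no factor of (z + 2) cancels.
Near z = -2 we can therefore write f(z) = g(z)/(z + 2)^2 with g analytic at -2 and g(-2) ≠ 0 (g is just the numerator).

Hence z = -2 is a pole of order 2.

Final answer: 2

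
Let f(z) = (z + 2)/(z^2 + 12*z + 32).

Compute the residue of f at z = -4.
Write f(z) = P(z)/Q(z) with P(z) = z + 2 and Q(z) = z^2 + 12*z + 32.
The denominator factors as Q(z) = (z + 4)*(z + 8), so z = -4 is a simple zero of Q and P is analytic there; z = -4 is therefore a simple pole and
  Res(f, z₀) = P(z₀)/Q'(z₀).

Q'(z) = 2*z + 12, so Q'(-4) = 4.
P(-4) = -2.

Res(f, -4) = (-2)/(4) = -1/2

Final answer: -1/2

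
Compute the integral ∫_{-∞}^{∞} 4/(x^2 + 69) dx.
Let f(z) = 4/(z^2 + 69). The denominator has no real zeros and deg Q - deg P = 2 ≥ 2, so the integral of f over the upper semicircle |z| = R tends to 0 as R → ∞. Closing the contour in the upper half-plane,
  ∫_{-∞}^{∞} f(x) dx = 2πi · Σ Res(f, z_k)  over the poles with Im z_k > 0.

Zeros of the denominator: z^2 + 69 = 0 gives z = ±sqrt(69)*I.
Upper half-plane: z = sqrt(69)*I (simple).

Each pole is a simple zero of Q(z) = z^2 + 69, so Res(f, z₀) = P(z₀)/Q'(z₀) with P(z) = 4, Q'(z) = 2*z:
  Res(f, sqrt(69)*I) = (4)/(2*sqrt(69)*I) = -2*sqrt(69)*I/69

∫_{-∞}^{∞} f(x) dx = 2πi · (-2*sqrt(69)*I/69) = 4*sqrt(69)*pi/69

Final answer: 4*sqrt(69)*pi/69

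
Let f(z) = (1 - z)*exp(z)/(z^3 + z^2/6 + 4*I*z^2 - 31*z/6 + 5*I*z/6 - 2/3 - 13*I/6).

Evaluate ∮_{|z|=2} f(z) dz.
By the residue theorem, ∮_C f(z) dz = 2πi · (sum of the residues of f at the poles inside |z| = 2).

The denominator factors as (z - 1/3 + 2*I)*(z + I)*(z + 1/2 + I), so the singularities of f are simple poles at z = 1/3 - 2*I, z = -I, z = -1/2 - I.
  |1/3 - 2*I|² = 37/9 > 4 = 2², so this pole is outside the contour.
  |-I|² = 1 < 4 = 2², so this pole is inside the contour.
  |-1/2 - I|² = 5/4 < 4 = 2², so this pole is inside the contour.

With P(z) = (1 - z)*exp(z) and Q(z) = z^3 + z^2/6 + 4*I*z^2 - 31*z/6 + 5*I*z/6 - 2/3 - 13*I/6, each pole is simple, so Res(f, z₀) = P(z₀)/Q'(z₀) with Q'(z) = 3*z^2 + z/3 + 8*I*z - 31/6 + 5*I/6.
  Res(f, -I) = P(-I)/Q'(-I) = ((1 + I)*exp(-I))/(-1/6 + I/2) = (6/5 - 12*I/5)*exp(-I)
  Res(f, -1/2 - I) = P(-1/2 - I)/Q'(-1/2 - I) = ((3/2 + I)*exp(-1/2 - I))/(5/12 - I/2) = (18/61 + 168*I/61)*exp(-1/2 - I)

Sum of residues inside C: (6/5 - 12*I/5)*exp(-I) + (18/61 + 168*I/61)*exp(-1/2 - I)
∮_C f(z) dz = 2πi · ((6/5 - 12*I/5)*exp(-I) + (18/61 + 168*I/61)*exp(-1/2 - I)) = pi*(24/5 + 12*I/5)*exp(-I) + pi*(-336/61 + 36*I/61)*exp(-1/2 - I)

Final answer: pi*(24/5 + 12*I/5)*exp(-I) + pi*(-336/61 + 36*I/61)*exp(-1/2 - I)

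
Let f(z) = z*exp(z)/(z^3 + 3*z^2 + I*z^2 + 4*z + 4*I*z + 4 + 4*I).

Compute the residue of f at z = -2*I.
Write f(z) = P(z)/Q(z) with P(z) = z*exp(z) and Q(z) = z^3 + 3*z^2 + I*z^2 + 4*z + 4*I*z + 4 + 4*I.
The denominator factors as Q(z) = (z + 2)*(z + 2*I)*(z + 1 - I), so z = -2*I is a simple zero of Q and P is analytic there; z = -2*I is therefore a simple pole and
  Res(f, z₀) = P(z₀)/Q'(z₀).

Q'(z) = 3*z^2 + 6*z + 2*I*z + 4 + 4*I, so Q'(-2*I) = -4 - 8*I.
P(-2*I) = -2*I*exp(-2*I).

Res(f, -2*I) = (-2*I*exp(-2*I))/(-4 - 8*I) = (1/5 + I/10)*exp(-2*I)

Final answer: (1/5 + I/10)*exp(-2*I)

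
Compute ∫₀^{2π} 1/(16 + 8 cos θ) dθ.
Let J = ∫₀^{2π} dθ/(16 + 8 cos θ).
Put z = e^{iθ}: then cos θ = (z + 1/z)/2, dθ = dz/(iz), and z runs once counterclockwise around |z| = 1:
  J = ∮_{|z|=1} 1/(16 + 8*(z + 1/z)/2) · dz/(iz) = (2/i) ∮_{|z|=1} dz/(8*z^2 + 32*z + 8).
The roots of 8*z^2 + 32*z + 8 are z = (-16 ± sqrt(16^2 - 8^2))/8, with sqrt(192) = 8*sqrt(3); their product is 1, so only z₊ = -2 + sqrt(3) lies inside the unit circle (z₋ = -2 - sqrt(3) lies outside).
z₊ is a simple zero of q(z) = 8*z^2 + 32*z + 8, so Res(1/q, z₊) = 1/q'(z₊) with q'(z) = 16*z + 32; and q'(z₊) = 8*(z₊ - z₋) = 16*sqrt(3).
Therefore J = (2/i) · 2πi · 1/(16*sqrt(3)) = 2*pi/(8*sqrt(3)) = sqrt(3)*pi/12

Final answer: sqrt(3)*pi/12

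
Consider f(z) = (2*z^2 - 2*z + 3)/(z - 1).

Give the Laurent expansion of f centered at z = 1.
Put w = z - (1), i.e. z = w + 1. The denominator is w, so it suffices to rewrite the numerator in powers of w.

P(z) = 2*z^2 - 2*z + 3
P(w + 1) = 3 + 2*w + 2*w^2

Dividing each term by w:
  f = 3/w + 2 + 2*w

Substituting back w = z - 1:
  f(z) = 3/(z - 1) + 2 + 2*(z - 1)

The series is finite because the numerator is a polynomial; the negative powers form the principal part, and the coefficient of 1/(z - 1) gives Res(f, 1) = 3.

Final answer: 3/(z - 1) + 2 + 2*(z - 1)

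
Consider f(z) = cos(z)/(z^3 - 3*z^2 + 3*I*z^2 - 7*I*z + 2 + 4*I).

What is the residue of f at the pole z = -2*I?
Write f(z) = P(z)/Q(z) with P(z) = cos(z) and Q(z) = z^3 - 3*z^2 + 3*I*z^2 - 7*I*z + 2 + 4*I.
The denominator factors as Q(z) = (z - 1)*(z + 2*I)*(z - 2 + I), so z = -2*I is a simple zero of Q and P is analytic there; z = -2*I is therefore a simple pole and
  Res(f, z₀) = P(z₀)/Q'(z₀).

Q'(z) = 3*z^2 - 6*z + 6*I*z - 7*I, so Q'(-2*I) = 5*I.
P(-2*I) = cosh(2).

Res(f, -2*I) = (cosh(2))/(5*I) = -I*cosh(2)/5

Final answer: -I*cosh(2)/5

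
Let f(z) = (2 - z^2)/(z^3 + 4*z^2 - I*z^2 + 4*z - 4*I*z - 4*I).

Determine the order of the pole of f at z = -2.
Factor the denominator:
  z^3 + 4*z^2 - I*z^2 + 4*z - 4*I*z - 4*I = (z + 2)^2*(z - I)

The numerator P(z) = 2 - z^2 has P(-2) = -2 ≠ 0, so no factor of (z + 2) cancels.
Near z = -2 we can therefore write f(z) = g(z)/(z + 2)^2 with g analytic at -2 and g(-2) ≠ 0 (g is the numerator divided by the remaining denominator factors).

Hence z = -2 is a pole of order 2.

Final answer: 2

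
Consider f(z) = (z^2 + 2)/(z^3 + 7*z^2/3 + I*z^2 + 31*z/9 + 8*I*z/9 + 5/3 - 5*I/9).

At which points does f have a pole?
The singularities of f are the zeros of the denominator. Factoring,
  z^3 + 7*z^2/3 + I*z^2 + 31*z/9 + 8*I*z/9 + 5/3 - 5*I/9 = (z + 1 + 2*I)*(z + 1 - I/3)*(z + 1/3 - 2*I/3)
so the candidates are z = -1 - 2*I, z = -1 + I/3, z = -1/3 + 2*I/3.

Check the numerator P(z) = z^2 + 2 at each one:
  P(-1 - 2*I) = -1 + 4*I ≠ 0, so z = -1 - 2*I is a (simple) pole.
  P(-1 + I/3) = 26/9 - 2*I/3 ≠ 0, so z = -1 + I/3 is a (simple) pole.
  P(-1/3 + 2*I/3) = 5/3 - 4*I/9 ≠ 0, so z = -1/3 + 2*I/3 is a (simple) pole.

Poles of f: {-1 - 2*I, -1 + I/3, -1/3 + 2*I/3}

Final answer: {-1 - 2*I, -1 + I/3, -1/3 + 2*I/3}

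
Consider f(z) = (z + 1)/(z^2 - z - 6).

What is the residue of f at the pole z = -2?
Write f(z) = P(z)/Q(z) with P(z) = z + 1 and Q(z) = z^2 - z - 6.
The denominator factors as Q(z) = (z - 3)*(z + 2), so z = -2 is a simple zero of Q and P is analytic there; z = -2 is therefore a simple pole and
  Res(f, z₀) = P(z₀)/Q'(z₀).

Q'(z) = 2*z - 1, so Q'(-2) = -5.
P(-2) = -1.

Res(f, -2) = (-1)/(-5) = 1/5

Final answer: 1/5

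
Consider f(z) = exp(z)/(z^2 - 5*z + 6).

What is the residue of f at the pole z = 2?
Write f(z) = P(z)/Q(z) with P(z) = exp(z) and Q(z) = z^2 - 5*z + 6.
The denominator factors as Q(z) = (z - 3)*(z - 2), so z = 2 is a simple zero of Q and P is analytic there; z = 2 is therefore a simple pole and
  Res(f, z₀) = P(z₀)/Q'(z₀).

Q'(z) = 2*z - 5, so Q'(2) = -1.
P(2) = exp(2).

Res(f, 2) = (exp(2))/(-1) = -exp(2)

Final answer: -exp(2)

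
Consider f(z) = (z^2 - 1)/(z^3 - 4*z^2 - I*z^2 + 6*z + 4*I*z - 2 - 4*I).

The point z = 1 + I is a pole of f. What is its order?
Factor the denominator:
  z^3 - 4*z^2 - I*z^2 + 6*z + 4*I*z - 2 - 4*I = (z - 1 - I)^2*(z - 2 + I)

The numerator P(z) = z^2 - 1 has P(1 + I) = -1 + 2*I ≠ 0, so no factor of (z - 1 - I) cancels.
Near z = 1 + I we can therefore write f(z) = g(z)/(z - 1 - I)^2 with g analytic at 1 + I and g(1 + I) ≠ 0 (g is the numerator divided by the remaining denominator factors).

Hence z = 1 + I is a pole of order 2.

Final answer: 2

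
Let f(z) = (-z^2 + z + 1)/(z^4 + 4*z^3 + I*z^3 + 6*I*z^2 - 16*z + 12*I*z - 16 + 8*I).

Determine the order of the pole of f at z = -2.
Factor the denominator:
  z^4 + 4*z^3 + I*z^3 + 6*I*z^2 - 16*z + 12*I*z - 16 + 8*I = (z + 2)^3*(z - 2 + I)

The numerator P(z) = -z^2 + z + 1 has P(-2) = -5 ≠ 0, so no factor of (z + 2) cancels.
Near z = -2 we can therefore write f(z) = g(z)/(z + 2)^3 with g analytic at -2 and g(-2) ≠ 0 (g is the numerator divided by the remaining denominator factors).

Hence z = -2 is a pole of order 3.

Final answer: 3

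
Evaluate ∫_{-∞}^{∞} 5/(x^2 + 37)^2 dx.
Let f(z) = 5/(z^2 + 37)^2. The denominator has no real zeros and deg Q - deg P = 4 ≥ 2, so the integral of f over the upper semicircle |z| = R tends to 0 as R → ∞. Closing the contour in the upper half-plane,
  ∫_{-∞}^{∞} f(x) dx = 2πi · Σ Res(f, z_k)  over the poles with Im z_k > 0.

Zeros of the denominator: z^2 + 37 = 0 gives z = ±sqrt(37)*I.
Upper half-plane: z = sqrt(37)*I (a pole of order 2).

Write f(z) = g(z)/(z - sqrt(37)*I)^2 with g(z) = 5/(z + sqrt(37)*I)^2. For a double pole, Res(f, z₀) = g'(z₀):
  g'(z) = -10/(z + sqrt(37)*I)^3
  Res(f, sqrt(37)*I) = g'(sqrt(37)*I) = -5*sqrt(37)*I/5476

∫_{-∞}^{∞} f(x) dx = 2πi · (-5*sqrt(37)*I/5476) = 5*sqrt(37)*pi/2738

Final answer: 5*sqrt(37)*pi/2738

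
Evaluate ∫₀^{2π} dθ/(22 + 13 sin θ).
Call the integral J. The integrand is 2π-periodic and we integrate over a full period, so shifting θ does not change the value (θ → θ + π/2 turns sin θ into cos θ). Hence
  J = ∫₀^{2π} dθ/(22 + 13 cos θ).
Put z = e^{iθ}: then cos θ = (z + 1/z)/2, dθ = dz/(iz), and z runs once counterclockwise around |z| = 1:
  J = ∮_{|z|=1} 1/(22 + 13*(z + 1/z)/2) · dz/(iz) = (2/i) ∮_{|z|=1} dz/(13*z^2 + 44*z + 13).
The roots of 13*z^2 + 44*z + 13 are z = (-22 ± sqrt(22^2 - 13^2))/13, with sqrt(315) = 3*sqrt(35); their product is 1, so only z₊ = -22/13 + 3*sqrt(35)/13 lies inside the unit circle (z₋ = -22/13 - 3*sqrt(35)/13 lies outside).
z₊ is a simple zero of q(z) = 13*z^2 + 44*z + 13, so Res(1/q, z₊) = 1/q'(z₊) with q'(z) = 26*z + 44; and q'(z₊) = 13*(z₊ - z₋) = 6*sqrt(35).
Therefore J = (2/i) · 2πi · 1/(6*sqrt(35)) = 2*pi/(3*sqrt(35)) = 2*sqrt(35)*pi/105

Final answer: 2*sqrt(35)*pi/105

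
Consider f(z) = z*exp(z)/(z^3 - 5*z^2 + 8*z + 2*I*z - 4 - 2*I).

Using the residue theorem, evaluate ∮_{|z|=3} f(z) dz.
By the residue theorem, ∮_C f(z) dz = 2πi · (sum of the residues of f at the poles inside |z| = 3).

The denominator factors as (z - 1)*(z - 3 + I)*(z - 1 - I), so the singularities of f are simple poles at z = 1, z = 3 - I, z = 1 + I.
  |1|² = 1 < 9 = 3², so this pole is inside the contour.
  |3 - I|² = 10 > 9 = 3², so this pole is outside the contour.
  |1 + I|² = 2 < 9 = 3², so this pole is inside the contour.

With P(z) = z*exp(z) and Q(z) = z^3 - 5*z^2 + 8*z + 2*I*z - 4 - 2*I, each pole is simple, so Res(f, z₀) = P(z₀)/Q'(z₀) with Q'(z) = 3*z^2 - 10*z + 8 + 2*I.
  Res(f, 1) = P(1)/Q'(1) = (exp(1))/(1 + 2*I) = exp(1)*(1/5 - 2*I/5)
  Res(f, 1 + I) = P(1 + I)/Q'(1 + I) = ((1 + I)*exp(1 + I))/(-2 - 2*I) = -exp(1 + I)/2

Sum of residues inside C: -exp(1 + I)/2 + exp(1)*(1/5 - 2*I/5)
∮_C f(z) dz = 2πi · (-exp(1 + I)/2 + exp(1)*(1/5 - 2*I/5)) = -I*pi*exp(1 + I) + exp(1)*pi*(4/5 + 2*I/5)

Final answer: -I*pi*exp(1 + I) + exp(1)*pi*(4/5 + 2*I/5)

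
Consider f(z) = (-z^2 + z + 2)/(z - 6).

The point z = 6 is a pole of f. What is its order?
Factor the denominator:
  z - 6 = (z - 6)

The numerator P(z) = -z^2 + z + 2 has P(6) = -28 ≠ 0, so no factor of (z - 6) cancels.
Near z = 6 we can therefore write f(z) = g(z)/(z - 6) with g analytic at 6 and g(6) ≠ 0 (g is just the numerator).

Hence z = 6 is a pole of order 1.

Final answer: 1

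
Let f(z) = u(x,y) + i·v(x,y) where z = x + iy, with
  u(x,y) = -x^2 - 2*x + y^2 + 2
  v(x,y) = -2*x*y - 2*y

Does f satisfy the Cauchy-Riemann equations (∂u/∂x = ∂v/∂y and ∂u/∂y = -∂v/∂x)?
∂u/∂x = -2*x - 2
∂v/∂y = -2*x - 2
∂u/∂y = 2*y
∂v/∂x = -2*y
∂u/∂x = ∂v/∂y and ∂u/∂y = -∂v/∂x hold identically; f is analytic.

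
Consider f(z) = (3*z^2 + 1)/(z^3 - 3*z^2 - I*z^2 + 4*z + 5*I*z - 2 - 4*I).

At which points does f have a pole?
{2*I, 1, 2 - I}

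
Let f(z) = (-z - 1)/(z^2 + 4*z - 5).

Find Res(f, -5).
-2/3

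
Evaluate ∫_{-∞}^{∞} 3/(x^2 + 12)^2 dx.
Let f(z) = 3/(z^2 + 12)^2. The denominator has no real zeros and deg Q - deg P = 4 ≥ 2, so the integral of f over the upper semicircle |z| = R tends to 0 as R → ∞. Closing the contour in the upper half-plane,
  ∫_{-∞}^{∞} f(x) dx = 2πi · Σ Res(f, z_k)  over the poles with Im z_k > 0.

Zeros of the denominator: z^2 + 12 = 0 gives z = ±2*sqrt(3)*I.
Upper half-plane: z = 2*sqrt(3)*I (a pole of order 2).

Write f(z) = g(z)/(z - 2*sqrt(3)*I)^2 with g(z) = 3/(z + 2*sqrt(3)*I)^2. For a double pole, Res(f, z₀) = g'(z₀):
  g'(z) = -6/(z + 2*sqrt(3)*I)^3
  Res(f, 2*sqrt(3)*I) = g'(2*sqrt(3)*I) = -sqrt(3)*I/96

∫_{-∞}^{∞} f(x) dx = 2πi · (-sqrt(3)*I/96) = sqrt(3)*pi/48

Final answer: sqrt(3)*pi/48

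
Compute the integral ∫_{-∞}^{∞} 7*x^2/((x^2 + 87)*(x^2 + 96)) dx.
7*pi*(-sqrt(87) + 4*sqrt(6))/9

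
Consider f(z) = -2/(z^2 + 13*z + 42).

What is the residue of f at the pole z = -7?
Write f(z) = P(z)/Q(z) with P(z) = -2 and Q(z) = z^2 + 13*z + 42.
The denominator factors as Q(z) = (z + 6)*(z + 7), so z = -7 is a simple zero of Q and P is analytic there; z = -7 is therefore a simple pole and
  Res(f, z₀) = P(z₀)/Q'(z₀).

Q'(z) = 2*z + 13, so Q'(-7) = -1.
P(-7) = -2.

Res(f, -7) = (-2)/(-1) = 2

Final answer: 2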